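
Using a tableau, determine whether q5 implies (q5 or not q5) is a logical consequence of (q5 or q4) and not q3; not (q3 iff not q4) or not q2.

Yes

Initial set: {((q5 or q4) and not q3); (not (q3 iff not q4) or not q2); not (q5 implies (q5 or not q5))}.
((q5 or q4) and not q3): α-rule — add (q5 or q4), not q3.
not (q5 implies (q5 or not q5)): α-rule — add q5, not (q5 or not q5).
not (q5 or not q5): α-rule — add not q5, not not q5.
× closes — contains both q5 and not q5.
All 1 branch closes.
Every branch closed, so the premises entail the conclusion.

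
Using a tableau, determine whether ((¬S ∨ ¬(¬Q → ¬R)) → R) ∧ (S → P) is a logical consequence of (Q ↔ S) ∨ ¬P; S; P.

Initial set: {T ((Q ↔ S) ∨ ¬P); T S; T P; F (((¬S ∨ ¬(¬Q → ¬R)) → R) ∧ (S → P))}.
T ((Q ↔ S) ∨ ¬P): β-rule — branch into T (Q ↔ S)  //  T ¬P.
  branch 1 (add T (Q ↔ S)):
    F (((¬S ∨ ¬(¬Q → ¬R)) → R) ∧ (S → P)): β-rule — branch into F ((¬S ∨ ¬(¬Q → ¬R)) → R)  //  F (S → P).
      branch 1.1 (add F ((¬S ∨ ¬(¬Q → ¬R)) → R)):
        F ((¬S ∨ ¬(¬Q → ¬R)) → R): α-rule — add T (¬S ∨ ¬(¬Q → ¬R)), F R.
        T (Q ↔ S): β-rule — branch into T Q, T S  //  F Q, F S.
          branch 1.1.1 (add T Q, T S):
            T (¬S ∨ ¬(¬Q → ¬R)): β-rule — branch into T ¬S  //  T ¬(¬Q → ¬R).
              branch 1.1.1.1 (add T ¬S):
                × closes — contains both S and ¬S.
              branch 1.1.1.2 (add T ¬(¬Q → ¬R)):
                T ¬(¬Q → ¬R): α-rule — add T ¬Q, F ¬R.
                × closes — contains both Q and ¬Q.
          branch 1.1.2 (add F Q, F S):
            × closes — contains both S and ¬S.
      branch 1.2 (add F (S → P)):
        F (S → P): α-rule — add T S, F P.
        × closes — contains both P and ¬P.
  branch 2 (add T ¬P):
    × closes — contains both P and ¬P.
All 5 branches close.
Every branch closed, so the premises entail the conclusion.

Yes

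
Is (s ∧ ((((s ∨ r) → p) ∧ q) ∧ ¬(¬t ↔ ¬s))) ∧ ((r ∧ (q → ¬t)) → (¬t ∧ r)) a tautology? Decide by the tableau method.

Assume the negation and expand:
Initial set: {¬((s ∧ ((((s ∨ r) → p) ∧ q) ∧ ¬(¬t ↔ ¬s))) ∧ ((r ∧ (q → ¬t)) → (¬t ∧ r)))}.
¬((s ∧ ((((s ∨ r) → p) ∧ q) ∧ ¬(¬t ↔ ¬s))) ∧ ((r ∧ (q → ¬t)) → (¬t ∧ r))): β-rule — branch into ¬(s ∧ ((((s ∨ r) → p) ∧ q) ∧ ¬(¬t ↔ ¬s)))  //  ¬((r ∧ (q → ¬t)) → (¬t ∧ r)).
  branch 1 (add ¬(s ∧ ((((s ∨ r) → p) ∧ q) ∧ ¬(¬t ↔ ¬s)))):
    ¬(s ∧ ((((s ∨ r) → p) ∧ q) ∧ ¬(¬t ↔ ¬s))): β-rule — branch into ¬s  //  ¬((((s ∨ r) → p) ∧ q) ∧ ¬(¬t ↔ ¬s)).
      branch 1.1 (add ¬s):
        ○ open, literals {s=0}.
      branch 1.2 (add ¬((((s ∨ r) → p) ∧ q) ∧ ¬(¬t ↔ ¬s))):
        ¬((((s ∨ r) → p) ∧ q) ∧ ¬(¬t ↔ ¬s)): β-rule — branch into ¬(((s ∨ r) → p) ∧ q)  //  ¬¬(¬t ↔ ¬s).
          branch 1.2.1 (add ¬(((s ∨ r) → p) ∧ q)):
            ¬(((s ∨ r) → p) ∧ q): β-rule — branch into ¬((s ∨ r) → p)  //  ¬q.
              branch 1.2.1.1 (add ¬((s ∨ r) → p)):
                ¬((s ∨ r) → p): α-rule — add (s ∨ r), ¬p.
                (s ∨ r): β-rule — branch into s  //  r.
                  branch 1.2.1.1.1 (add s):
                    ○ open, literals {p=0, s=1}.
                  branch 1.2.1.1.2 (add r):
                    ○ open, literals {p=0, r=1}.
              branch 1.2.1.2 (add ¬q):
                ○ open, literals {q=0}.
          branch 1.2.2 (add ¬¬(¬t ↔ ¬s)):
            ¬¬(¬t ↔ ¬s): β-rule — branch into ¬t, ¬s  //  ¬¬t, ¬¬s.
              branch 1.2.2.1 (add ¬t, ¬s):
                ○ open, literals {s=0, t=0}.
              branch 1.2.2.2 (add ¬¬t, ¬¬s):
                ○ open, literals {s=1, t=1}.
  branch 2 (add ¬((r ∧ (q → ¬t)) → (¬t ∧ r))):
    ¬((r ∧ (q → ¬t)) → (¬t ∧ r)): α-rule — add (r ∧ (q → ¬t)), ¬(¬t ∧ r).
    (r ∧ (q → ¬t)): α-rule — add r, (q → ¬t).
    ¬(¬t ∧ r): β-rule — branch into ¬¬t  //  ¬r.
      branch 2.1 (add ¬¬t):
        (q → ¬t): β-rule — branch into ¬q  //  ¬t.
          branch 2.1.1 (add ¬q):
            ○ open, literals {q=0, r=1, t=1}.
          branch 2.1.2 (add ¬t):
            × closes — contains both t and ¬t.
      branch 2.2 (add ¬r):
        × closes — contains both r and ¬r.
2 branches closed, 7 open.
An open branch gives a countermodel: s=0 (unmentioned atoms arbitrary); under it the original formula is false.

Not valid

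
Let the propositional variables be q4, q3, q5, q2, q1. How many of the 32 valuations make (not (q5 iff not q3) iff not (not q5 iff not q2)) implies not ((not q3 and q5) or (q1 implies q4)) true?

19

Initial set: {((not (q5 iff not q3) iff not (not q5 iff not q2)) implies not ((not q3 and q5) or (q1 implies q4)))}.
((not (q5 iff not q3) iff not (not q5 iff not q2)) implies not ((not q3 and q5) or (q1 implies q4))): β-rule — branch into not (not (q5 iff not q3) iff not (not q5 iff not q2))  //  not ((not q3 and q5) or (q1 implies q4)).
  branch 1 (add not (not (q5 iff not q3) iff not (not q5 iff not q2))):
    not (not (q5 iff not q3) iff not (not q5 iff not q2)): β-rule — branch into not (q5 iff not q3), not not (not q5 iff not q2)  //  not not (q5 iff not q3), not (not q5 iff not q2).
      branch 1.1 (add not (q5 iff not q3), not not (not q5 iff not q2)):
        not (q5 iff not q3): β-rule — branch into q5, not not q3  //  not q5, not q3.
          branch 1.1.1 (add q5, not not q3):
            not not (not q5 iff not q2): β-rule — branch into not q5, not q2  //  not not q5, not not q2.
              branch 1.1.1.1 (add not q5, not q2):
                × closes — contains both q5 and not q5.
              branch 1.1.1.2 (add not not q5, not not q2):
                ○ open, literals {q2=1, q3=1, q5=1}.
          branch 1.1.2 (add not q5, not q3):
            not not (not q5 iff not q2): β-rule — branch into not q5, not q2  //  not not q5, not not q2.
              branch 1.1.2.1 (add not q5, not q2):
                ○ open, literals {q2=0, q3=0, q5=0}.
              branch 1.1.2.2 (add not not q5, not not q2):
                × closes — contains both q5 and not q5.
      branch 1.2 (add not not (q5 iff not q3), not (not q5 iff not q2)):
        not not (q5 iff not q3): β-rule — branch into q5, not q3  //  not q5, not not q3.
          branch 1.2.1 (add q5, not q3):
            not (not q5 iff not q2): β-rule — branch into not q5, not not q2  //  not not q5, not q2.
              branch 1.2.1.1 (add not q5, not not q2):
                × closes — contains both q5 and not q5.
              branch 1.2.1.2 (add not not q5, not q2):
                ○ open, literals {q2=0, q3=0, q5=1}.
          branch 1.2.2 (add not q5, not not q3):
            not (not q5 iff not q2): β-rule — branch into not q5, not not q2  //  not not q5, not q2.
              branch 1.2.2.1 (add not q5, not not q2):
                ○ open, literals {q2=1, q3=1, q5=0}.
              branch 1.2.2.2 (add not not q5, not q2):
                × closes — contains both q5 and not q5.
  branch 2 (add not ((not q3 and q5) or (q1 implies q4))):
    not ((not q3 and q5) or (q1 implies q4)): α-rule — add not (not q3 and q5), not (q1 implies q4).
    not (q1 implies q4): α-rule — add q1, not q4.
    not (not q3 and q5): β-rule — branch into not not q3  //  not q5.
      branch 2.1 (add not not q3):
        ○ open, literals {q1=1, q3=1, q4=0}.
      branch 2.2 (add not q5):
        ○ open, literals {q1=1, q4=0, q5=0}.
4 branches closed, 6 open.
Each open branch fixes some atoms; the unmentioned ones are free. Counting distinct full assignments: branch {q2=1, q3=1, q5=1} (q4, q1) contributes 4 new; branch {q2=0, q3=0, q5=0} (q4, q1) contributes 4 new; branch {q2=0, q3=0, q5=1} (q4, q1) contributes 4 new; branch {q2=1, q3=1, q5=0} (q4, q1) contributes 4 new; branch {q1=1, q3=1, q4=0} (q5, q2) contributes 2 new; branch {q1=1, q4=0, q5=0} (q3, q2) contributes 1 new. Total: 19.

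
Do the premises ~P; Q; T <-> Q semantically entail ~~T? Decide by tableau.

Yes

Initial set: {~P; Q; (T <-> Q); ~~~T}.
~~~T: drop double negation, giving ~T.
(T <-> Q): β-rule — branch into T, Q  //  ~T, ~Q.
  branch 1 (add T, Q):
    × closes — contains both T and ~T.
  branch 2 (add ~T, ~Q):
    × closes — contains both Q and ~Q.
All 2 branches close.
Every branch closed, so the premises entail the conclusion.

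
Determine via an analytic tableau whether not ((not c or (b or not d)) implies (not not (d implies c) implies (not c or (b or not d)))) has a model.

Unsatisfiable

Initial set: {not ((not c or (b or not d)) implies (not not (d implies c) implies (not c or (b or not d))))}.
not ((not c or (b or not d)) implies (not not (d implies c) implies (not c or (b or not d)))): α-rule — add (not c or (b or not d)), not (not not (d implies c) implies (not c or (b or not d))).
not (not not (d implies c) implies (not c or (b or not d))): α-rule — add not not (d implies c), not (not c or (b or not d)).
not not (d implies c): drop double negation, giving (d implies c).
not (not c or (b or not d)): α-rule — add not not c, not (b or not d).
not (b or not d): α-rule — add not b, not not d.
(not c or (b or not d)): β-rule — branch into not c  //  (b or not d).
  branch 1 (add not c):
    × closes — contains both c and not c.
  branch 2 (add (b or not d)):
    (d implies c): β-rule — branch into not d  //  c.
      branch 2.1 (add not d):
        × closes — contains both d and not d.
      branch 2.2 (add c):
        (b or not d): β-rule — branch into b  //  not d.
          branch 2.2.1 (add b):
            × closes — contains both b and not b.
          branch 2.2.2 (add not d):
            × closes — contains both d and not d.
All 4 branches close.
Every branch closed; the formula is unsatisfiable.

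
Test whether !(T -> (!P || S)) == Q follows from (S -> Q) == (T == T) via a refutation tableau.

No

Initial set: {((S -> Q) == (T == T)); !(!(T -> (!P || S)) == Q)}.
((S -> Q) == (T == T)): β-rule — branch into (S -> Q), (T == T)  //  !(S -> Q), !(T == T).
  branch 1 (add (S -> Q), (T == T)):
    !(!(T -> (!P || S)) == Q): β-rule — branch into !(T -> (!P || S)), !Q  //  !!(T -> (!P || S)), Q.
      branch 1.1 (add !(T -> (!P || S)), !Q):
        !(T -> (!P || S)): α-rule — add T, !(!P || S).
        !(!P || S): α-rule — add !!P, !S.
        (S -> Q): β-rule — branch into !S  //  Q.
          branch 1.1.1 (add !S):
            (T == T): β-rule — branch into T, T  //  !T, !T.
              branch 1.1.1.1 (add T, T):
                ○ open, literals {P=true, Q=false, S=false, T=true}.
              branch 1.1.1.2 (add !T, !T):
                × closes — contains both T and !T.
          branch 1.1.2 (add Q):
            × closes — contains both Q and !Q.
      branch 1.2 (add !!(T -> (!P || S)), Q):
        (S -> Q): β-rule — branch into !S  //  Q.
          branch 1.2.1 (add !S):
            (T == T): β-rule — branch into T, T  //  !T, !T.
              branch 1.2.1.1 (add T, T):
                !!(T -> (!P || S)): β-rule — branch into !T  //  (!P || S).
                  branch 1.2.1.1.1 (add !T):
                    × closes — contains both T and !T.
                  branch 1.2.1.1.2 (add (!P || S)):
                    (!P || S): β-rule — branch into !P  //  S.
                      branch 1.2.1.1.2.1 (add !P):
                        ○ open, literals {P=false, Q=true, S=false, T=true}.
                      branch 1.2.1.1.2.2 (add S):
                        × closes — contains both S and !S.
              branch 1.2.1.2 (add !T, !T):
                !!(T -> (!P || S)): β-rule — branch into !T  //  (!P || S).
                  branch 1.2.1.2.1 (add !T):
                    ○ open, literals {Q=true, S=false, T=false}.
                  branch 1.2.1.2.2 (add (!P || S)):
                    (!P || S): β-rule — branch into !P  //  S.
                      branch 1.2.1.2.2.1 (add !P):
                        ○ open, literals {P=false, Q=true, S=false, T=false}.
                      branch 1.2.1.2.2.2 (add S):
                        × closes — contains both S and !S.
          branch 1.2.2 (add Q):
            (T == T): β-rule — branch into T, T  //  !T, !T.
              branch 1.2.2.1 (add T, T):
                !!(T -> (!P || S)): β-rule — branch into !T  //  (!P || S).
                  branch 1.2.2.1.1 (add !T):
                    × closes — contains both T and !T.
                  branch 1.2.2.1.2 (add (!P || S)):
                    (!P || S): β-rule — branch into !P  //  S.
                      branch 1.2.2.1.2.1 (add !P):
                        ○ open, literals {P=false, Q=true, T=true}.
                      branch 1.2.2.1.2.2 (add S):
                        ○ open, literals {Q=true, S=true, T=true}.
              branch 1.2.2.2 (add !T, !T):
                !!(T -> (!P || S)): β-rule — branch into !T  //  (!P || S).
                  branch 1.2.2.2.1 (add !T):
                    ○ open, literals {Q=true, T=false}.
                  branch 1.2.2.2.2 (add (!P || S)):
                    (!P || S): β-rule — branch into !P  //  S.
                      branch 1.2.2.2.2.1 (add !P):
                        ○ open, literals {P=false, Q=true, T=false}.
                      branch 1.2.2.2.2.2 (add S):
                        ○ open, literals {Q=true, S=true, T=false}.
  branch 2 (add !(S -> Q), !(T == T)):
    !(S -> Q): α-rule — add S, !Q.
    !(!(T -> (!P || S)) == Q): β-rule — branch into !(T -> (!P || S)), !Q  //  !!(T -> (!P || S)), Q.
      branch 2.1 (add !(T -> (!P || S)), !Q):
        !(T -> (!P || S)): α-rule — add T, !(!P || S).
        !(!P || S): α-rule — add !!P, !S.
        × closes — contains both S and !S.
      branch 2.2 (add !!(T -> (!P || S)), Q):
        × closes — contains both Q and !Q.
8 branches closed, 9 open.
An open branch gives a countermodel: P=true, Q=false, S=false, T=true (unmentioned atoms arbitrary); the premises hold there but the conclusion fails.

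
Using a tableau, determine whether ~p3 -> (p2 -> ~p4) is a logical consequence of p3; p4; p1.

Initial set: {T p3; T p4; T p1; F (~p3 -> (p2 -> ~p4))}.
F (~p3 -> (p2 -> ~p4)): α-rule — add T ~p3, F (p2 -> ~p4).
× closes — contains both p3 and ~p3.
All 1 branch closes.
Every branch closed, so the premises entail the conclusion.

Yes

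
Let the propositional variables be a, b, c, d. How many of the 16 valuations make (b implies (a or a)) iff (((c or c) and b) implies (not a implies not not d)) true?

Initial set: {((b implies (a or a)) iff (((c or c) and b) implies (not a implies not not d)))}.
((b implies (a or a)) iff (((c or c) and b) implies (not a implies not not d))): β-rule — branch into (b implies (a or a)), (((c or c) and b) implies (not a implies not not d))  //  not (b implies (a or a)), not (((c or c) and b) implies (not a implies not not d)).
  branch 1 (add (b implies (a or a)), (((c or c) and b) implies (not a implies not not d))):
    (b implies (a or a)): β-rule — branch into not b  //  (a or a).
      branch 1.1 (add not b):
        (((c or c) and b) implies (not a implies not not d)): β-rule — branch into not ((c or c) and b)  //  (not a implies not not d).
          branch 1.1.1 (add not ((c or c) and b)):
            not ((c or c) and b): β-rule — branch into not (c or c)  //  not b.
              branch 1.1.1.1 (add not (c or c)):
                not (c or c): α-rule — add not c, not c.
                ○ open, literals {b=F, c=F}.
              branch 1.1.1.2 (add not b):
                ○ open, literals {b=F}.
          branch 1.1.2 (add (not a implies not not d)):
            (not a implies not not d): β-rule — branch into not not a  //  not not d.
              branch 1.1.2.1 (add not not a):
                ○ open, literals {a=T, b=F}.
              branch 1.1.2.2 (add not not d):
                not not d: drop double negation, giving d.
                ○ open, literals {b=F, d=T}.
      branch 1.2 (add (a or a)):
        (((c or c) and b) implies (not a implies not not d)): β-rule — branch into not ((c or c) and b)  //  (not a implies not not d).
          branch 1.2.1 (add not ((c or c) and b)):
            (a or a): β-rule — branch into a  //  a.
              branch 1.2.1.1 (add a):
                not ((c or c) and b): β-rule — branch into not (c or c)  //  not b.
                  branch 1.2.1.1.1 (add not (c or c)):
                    not (c or c): α-rule — add not c, not c.
                    ○ open, literals {a=T, c=F}.
                  branch 1.2.1.1.2 (add not b):
                    ○ open, literals {a=T, b=F}.
              branch 1.2.1.2 (add a):
                not ((c or c) and b): β-rule — branch into not (c or c)  //  not b.
                  branch 1.2.1.2.1 (add not (c or c)):
                    not (c or c): α-rule — add not c, not c.
                    ○ open, literals {a=T, c=F}.
                  branch 1.2.1.2.2 (add not b):
                    ○ open, literals {a=T, b=F}.
          branch 1.2.2 (add (not a implies not not d)):
            (a or a): β-rule — branch into a  //  a.
              branch 1.2.2.1 (add a):
                (not a implies not not d): β-rule — branch into not not a  //  not not d.
                  branch 1.2.2.1.1 (add not not a):
                    ○ open, literals {a=T}.
                  branch 1.2.2.1.2 (add not not d):
                    not not d: drop double negation, giving d.
                    ○ open, literals {a=T, d=T}.
              branch 1.2.2.2 (add a):
                (not a implies not not d): β-rule — branch into not not a  //  not not d.
                  branch 1.2.2.2.1 (add not not a):
                    ○ open, literals {a=T}.
                  branch 1.2.2.2.2 (add not not d):
                    not not d: drop double negation, giving d.
                    ○ open, literals {a=T, d=T}.
  branch 2 (add not (b implies (a or a)), not (((c or c) and b) implies (not a implies not not d))):
    not (b implies (a or a)): α-rule — add b, not (a or a).
    not (((c or c) and b) implies (not a implies not not d)): α-rule — add ((c or c) and b), not (not a implies not not d).
    not (a or a): α-rule — add not a, not a.
    ((c or c) and b): α-rule — add (c or c), b.
    not (not a implies not not d): α-rule — add not a, not not not d.
    not not not d: drop double negation, giving not d.
    (c or c): β-rule — branch into c  //  c.
      branch 2.1 (add c):
        ○ open, literals {a=F, b=T, c=T, d=F}.
      branch 2.2 (add c):
        ○ open, literals {a=F, b=T, c=T, d=F}.
0 branches closed, 14 open.
Each open branch fixes some atoms; the unmentioned ones are free. Counting distinct full assignments: branch {b=F, c=F} (a, d) contributes 4 new; branch {b=F} (a, c, d) contributes 4 new; branch {a=T, b=F} (c, d) contributes 0 new; branch {b=F, d=T} (a, c) contributes 0 new; branch {a=T, c=F} (b, d) contributes 2 new; branch {a=T, b=F} (c, d) contributes 0 new; branch {a=T, c=F} (b, d) contributes 0 new; branch {a=T, b=F} (c, d) contributes 0 new; branch {a=T} (b, c, d) contributes 2 new; branch {a=T, d=T} (b, c) contributes 0 new; branch {a=T} (b, c, d) contributes 0 new; branch {a=T, d=T} (b, c) contributes 0 new; branch {a=F, b=T, c=T, d=F} (none free) contributes 1 new; branch {a=F, b=T, c=T, d=F} (none free) contributes 0 new. Total: 13.

13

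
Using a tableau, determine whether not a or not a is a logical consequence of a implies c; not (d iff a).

No

Initial set: {(a implies c); not (d iff a); not (not a or not a)}.
not (not a or not a): α-rule — add not not a, not not a.
(a implies c): β-rule — branch into not a  //  c.
  branch 1 (add not a):
    × closes — contains both a and not a.
  branch 2 (add c):
    not (d iff a): β-rule — branch into d, not a  //  not d, a.
      branch 2.1 (add d, not a):
        × closes — contains both a and not a.
      branch 2.2 (add not d, a):
        ○ open, literals {a=true, c=true, d=false}.
2 branches closed, 1 open.
An open branch gives a countermodel: a=true, c=true, d=false (unmentioned atoms arbitrary); the premises hold there but the conclusion fails.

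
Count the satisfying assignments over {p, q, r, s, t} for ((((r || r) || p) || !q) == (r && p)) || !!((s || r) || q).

Initial set: {(((((r || r) || p) || !q) == (r && p)) || !!((s || r) || q))}.
(((((r || r) || p) || !q) == (r && p)) || !!((s || r) || q)): β-rule — branch into ((((r || r) || p) || !q) == (r && p))  //  !!((s || r) || q).
  branch 1 (add ((((r || r) || p) || !q) == (r && p))):
    ((((r || r) || p) || !q) == (r && p)): β-rule — branch into (((r || r) || p) || !q), (r && p)  //  !(((r || r) || p) || !q), !(r && p).
      branch 1.1 (add (((r || r) || p) || !q), (r && p)):
        (r && p): α-rule — add r, p.
        (((r || r) || p) || !q): β-rule — branch into ((r || r) || p)  //  !q.
          branch 1.1.1 (add ((r || r) || p)):
            ((r || r) || p): β-rule — branch into (r || r)  //  p.
              branch 1.1.1.1 (add (r || r)):
                (r || r): β-rule — branch into r  //  r.
                  branch 1.1.1.1.1 (add r):
                    ○ open, literals {p=true, r=true}.
                  branch 1.1.1.1.2 (add r):
                    ○ open, literals {p=true, r=true}.
              branch 1.1.1.2 (add p):
                ○ open, literals {p=true, r=true}.
          branch 1.1.2 (add !q):
            ○ open, literals {p=true, q=false, r=true}.
      branch 1.2 (add !(((r || r) || p) || !q), !(r && p)):
        !(((r || r) || p) || !q): α-rule — add !((r || r) || p), !!q.
        !((r || r) || p): α-rule — add !(r || r), !p.
        !(r || r): α-rule — add !r, !r.
        !(r && p): β-rule — branch into !r  //  !p.
          branch 1.2.1 (add !r):
            ○ open, literals {p=false, q=true, r=false}.
          branch 1.2.2 (add !p):
            ○ open, literals {p=false, q=true, r=false}.
  branch 2 (add !!((s || r) || q)):
    !!((s || r) || q): drop double negation, giving ((s || r) || q).
    ((s || r) || q): β-rule — branch into (s || r)  //  q.
      branch 2.1 (add (s || r)):
        (s || r): β-rule — branch into s  //  r.
          branch 2.1.1 (add s):
            ○ open, literals {s=true}.
          branch 2.1.2 (add r):
            ○ open, literals {r=true}.
      branch 2.2 (add q):
        ○ open, literals {q=true}.
0 branches closed, 9 open.
Each open branch fixes some atoms; the unmentioned ones are free. Counting distinct full assignments: branch {p=true, r=true} (q, s, t) contributes 8 new; branch {p=true, r=true} (q, s, t) contributes 0 new; branch {p=true, r=true} (q, s, t) contributes 0 new; branch {p=true, q=false, r=true} (s, t) contributes 0 new; branch {p=false, q=true, r=false} (s, t) contributes 4 new; branch {p=false, q=true, r=false} (s, t) contributes 0 new; branch {s=true} (p, q, r, t) contributes 10 new; branch {r=true} (p, q, s, t) contributes 4 new; branch {q=true} (p, r, s, t) contributes 2 new. Total: 28.

28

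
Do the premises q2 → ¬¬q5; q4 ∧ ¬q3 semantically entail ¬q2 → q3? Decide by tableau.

Initial set: {(q2 → ¬¬q5); (q4 ∧ ¬q3); ¬(¬q2 → q3)}.
(q4 ∧ ¬q3): α-rule — add q4, ¬q3.
¬(¬q2 → q3): α-rule — add ¬q2, ¬q3.
(q2 → ¬¬q5): β-rule — branch into ¬q2  //  ¬¬q5.
  branch 1 (add ¬q2):
    ○ open, literals {q2=false, q3=false, q4=true}.
  branch 2 (add ¬¬q5):
    ¬¬q5: drop double negation, giving q5.
    ○ open, literals {q2=false, q3=false, q4=true, q5=true}.
0 branches closed, 2 open.
An open branch gives a countermodel: q2=false, q3=false, q4=true (unmentioned atoms arbitrary); the premises hold there but the conclusion fails.

No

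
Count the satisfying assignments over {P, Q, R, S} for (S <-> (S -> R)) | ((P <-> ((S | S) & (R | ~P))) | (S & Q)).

Initial set: {((S <-> (S -> R)) | ((P <-> ((S | S) & (R | ~P))) | (S & Q)))}.
((S <-> (S -> R)) | ((P <-> ((S | S) & (R | ~P))) | (S & Q))): β-rule — branch into (S <-> (S -> R))  //  ((P <-> ((S | S) & (R | ~P))) | (S & Q)).
  branch 1 (add (S <-> (S -> R))):
    (S <-> (S -> R)): β-rule — branch into S, (S -> R)  //  ~S, ~(S -> R).
      branch 1.1 (add S, (S -> R)):
        (S -> R): β-rule — branch into ~S  //  R.
          branch 1.1.1 (add ~S):
            × closes — contains both S and ~S.
          branch 1.1.2 (add R):
            ○ open, literals {R=true, S=true}.
      branch 1.2 (add ~S, ~(S -> R)):
        ~(S -> R): α-rule — add S, ~R.
        × closes — contains both S and ~S.
  branch 2 (add ((P <-> ((S | S) & (R | ~P))) | (S & Q))):
    ((P <-> ((S | S) & (R | ~P))) | (S & Q)): β-rule — branch into (P <-> ((S | S) & (R | ~P)))  //  (S & Q).
      branch 2.1 (add (P <-> ((S | S) & (R | ~P)))):
        (P <-> ((S | S) & (R | ~P))): β-rule — branch into P, ((S | S) & (R | ~P))  //  ~P, ~((S | S) & (R | ~P)).
          branch 2.1.1 (add P, ((S | S) & (R | ~P))):
            ((S | S) & (R | ~P)): α-rule — add (S | S), (R | ~P).
            (S | S): β-rule — branch into S  //  S.
              branch 2.1.1.1 (add S):
                (R | ~P): β-rule — branch into R  //  ~P.
                  branch 2.1.1.1.1 (add R):
                    ○ open, literals {P=true, R=true, S=true}.
                  branch 2.1.1.1.2 (add ~P):
                    × closes — contains both P and ~P.
              branch 2.1.1.2 (add S):
                (R | ~P): β-rule — branch into R  //  ~P.
                  branch 2.1.1.2.1 (add R):
                    ○ open, literals {P=true, R=true, S=true}.
                  branch 2.1.1.2.2 (add ~P):
                    × closes — contains both P and ~P.
          branch 2.1.2 (add ~P, ~((S | S) & (R | ~P))):
            ~((S | S) & (R | ~P)): β-rule — branch into ~(S | S)  //  ~(R | ~P).
              branch 2.1.2.1 (add ~(S | S)):
                ~(S | S): α-rule — add ~S, ~S.
                ○ open, literals {P=false, S=false}.
              branch 2.1.2.2 (add ~(R | ~P)):
                ~(R | ~P): α-rule — add ~R, ~~P.
                × closes — contains both P and ~P.
      branch 2.2 (add (S & Q)):
        (S & Q): α-rule — add S, Q.
        ○ open, literals {Q=true, S=true}.
5 branches closed, 5 open.
Each open branch fixes some atoms; the unmentioned ones are free. Counting distinct full assignments: branch {R=true, S=true} (P, Q) contributes 4 new; branch {P=true, R=true, S=true} (Q) contributes 0 new; branch {P=true, R=true, S=true} (Q) contributes 0 new; branch {P=false, S=false} (Q, R) contributes 4 new; branch {Q=true, S=true} (P, R) contributes 2 new. Total: 10.

10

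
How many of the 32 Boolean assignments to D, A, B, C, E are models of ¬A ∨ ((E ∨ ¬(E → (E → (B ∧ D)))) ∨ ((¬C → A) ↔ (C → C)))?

32

Initial set: {(¬A ∨ ((E ∨ ¬(E → (E → (B ∧ D)))) ∨ ((¬C → A) ↔ (C → C))))}.
(¬A ∨ ((E ∨ ¬(E → (E → (B ∧ D)))) ∨ ((¬C → A) ↔ (C → C)))): β-rule — branch into ¬A  //  ((E ∨ ¬(E → (E → (B ∧ D)))) ∨ ((¬C → A) ↔ (C → C))).
  branch 1 (add ¬A):
    ○ open, literals {A=0}.
  branch 2 (add ((E ∨ ¬(E → (E → (B ∧ D)))) ∨ ((¬C → A) ↔ (C → C)))):
    ((E ∨ ¬(E → (E → (B ∧ D)))) ∨ ((¬C → A) ↔ (C → C))): β-rule — branch into (E ∨ ¬(E → (E → (B ∧ D))))  //  ((¬C → A) ↔ (C → C)).
      branch 2.1 (add (E ∨ ¬(E → (E → (B ∧ D))))):
        (E ∨ ¬(E → (E → (B ∧ D)))): β-rule — branch into E  //  ¬(E → (E → (B ∧ D))).
          branch 2.1.1 (add E):
            ○ open, literals {E=1}.
          branch 2.1.2 (add ¬(E → (E → (B ∧ D)))):
            ¬(E → (E → (B ∧ D))): α-rule — add E, ¬(E → (B ∧ D)).
            ¬(E → (B ∧ D)): α-rule — add E, ¬(B ∧ D).
            ¬(B ∧ D): β-rule — branch into ¬B  //  ¬D.
              branch 2.1.2.1 (add ¬B):
                ○ open, literals {B=0, E=1}.
              branch 2.1.2.2 (add ¬D):
                ○ open, literals {D=0, E=1}.
      branch 2.2 (add ((¬C → A) ↔ (C → C))):
        ((¬C → A) ↔ (C → C)): β-rule — branch into (¬C → A), (C → C)  //  ¬(¬C → A), ¬(C → C).
          branch 2.2.1 (add (¬C → A), (C → C)):
            (¬C → A): β-rule — branch into ¬¬C  //  A.
              branch 2.2.1.1 (add ¬¬C):
                (C → C): β-rule — branch into ¬C  //  C.
                  branch 2.2.1.1.1 (add ¬C):
                    × closes — contains both C and ¬C.
                  branch 2.2.1.1.2 (add C):
                    ○ open, literals {C=1}.
              branch 2.2.1.2 (add A):
                (C → C): β-rule — branch into ¬C  //  C.
                  branch 2.2.1.2.1 (add ¬C):
                    ○ open, literals {A=1, C=0}.
                  branch 2.2.1.2.2 (add C):
                    ○ open, literals {A=1, C=1}.
          branch 2.2.2 (add ¬(¬C → A), ¬(C → C)):
            ¬(¬C → A): α-rule — add ¬C, ¬A.
            ¬(C → C): α-rule — add C, ¬C.
            × closes — contains both C and ¬C.
2 branches closed, 7 open.
Each open branch fixes some atoms; the unmentioned ones are free. Counting distinct full assignments: branch {A=0} (D, B, C, E) contributes 16 new; branch {E=1} (D, A, B, C) contributes 8 new; branch {B=0, E=1} (D, A, C) contributes 0 new; branch {D=0, E=1} (A, B, C) contributes 0 new; branch {C=1} (D, A, B, E) contributes 4 new; branch {A=1, C=0} (D, B, E) contributes 4 new; branch {A=1, C=1} (D, B, E) contributes 0 new. Total: 32.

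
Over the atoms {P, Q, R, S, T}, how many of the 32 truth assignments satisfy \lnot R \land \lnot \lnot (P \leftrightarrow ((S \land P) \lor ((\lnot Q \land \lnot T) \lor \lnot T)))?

10

Initial set: {(\lnot R \land \lnot \lnot (P \leftrightarrow ((S \land P) \lor ((\lnot Q \land \lnot T) \lor \lnot T))))}.
(\lnot R \land \lnot \lnot (P \leftrightarrow ((S \land P) \lor ((\lnot Q \land \lnot T) \lor \lnot T)))): α-rule — add \lnot R, \lnot \lnot (P \leftrightarrow ((S \land P) \lor ((\lnot Q \land \lnot T) \lor \lnot T))).
\lnot \lnot (P \leftrightarrow ((S \land P) \lor ((\lnot Q \land \lnot T) \lor \lnot T))): drop double negation, giving (P \leftrightarrow ((S \land P) \lor ((\lnot Q \land \lnot T) \lor \lnot T))).
(P \leftrightarrow ((S \land P) \lor ((\lnot Q \land \lnot T) \lor \lnot T))): β-rule — branch into P, ((S \land P) \lor ((\lnot Q \land \lnot T) \lor \lnot T))  //  \lnot P, \lnot ((S \land P) \lor ((\lnot Q \land \lnot T) \lor \lnot T)).
  branch 1 (add P, ((S \land P) \lor ((\lnot Q \land \lnot T) \lor \lnot T))):
    ((S \land P) \lor ((\lnot Q \land \lnot T) \lor \lnot T)): β-rule — branch into (S \land P)  //  ((\lnot Q \land \lnot T) \lor \lnot T).
      branch 1.1 (add (S \land P)):
        (S \land P): α-rule — add S, P.
        ○ open, literals {P=1, R=0, S=1}.
      branch 1.2 (add ((\lnot Q \land \lnot T) \lor \lnot T)):
        ((\lnot Q \land \lnot T) \lor \lnot T): β-rule — branch into (\lnot Q \land \lnot T)  //  \lnot T.
          branch 1.2.1 (add (\lnot Q \land \lnot T)):
            (\lnot Q \land \lnot T): α-rule — add \lnot Q, \lnot T.
            ○ open, literals {P=1, Q=0, R=0, T=0}.
          branch 1.2.2 (add \lnot T):
            ○ open, literals {P=1, R=0, T=0}.
  branch 2 (add \lnot P, \lnot ((S \land P) \lor ((\lnot Q \land \lnot T) \lor \lnot T))):
    \lnot ((S \land P) \lor ((\lnot Q \land \lnot T) \lor \lnot T)): α-rule — add \lnot (S \land P), \lnot ((\lnot Q \land \lnot T) \lor \lnot T).
    \lnot ((\lnot Q \land \lnot T) \lor \lnot T): α-rule — add \lnot (\lnot Q \land \lnot T), \lnot \lnot T.
    \lnot (S \land P): β-rule — branch into \lnot S  //  \lnot P.
      branch 2.1 (add \lnot S):
        \lnot (\lnot Q \land \lnot T): β-rule — branch into \lnot \lnot Q  //  \lnot \lnot T.
          branch 2.1.1 (add \lnot \lnot Q):
            ○ open, literals {P=0, Q=1, R=0, S=0, T=1}.
          branch 2.1.2 (add \lnot \lnot T):
            ○ open, literals {P=0, R=0, S=0, T=1}.
      branch 2.2 (add \lnot P):
        \lnot (\lnot Q \land \lnot T): β-rule — branch into \lnot \lnot Q  //  \lnot \lnot T.
          branch 2.2.1 (add \lnot \lnot Q):
            ○ open, literals {P=0, Q=1, R=0, T=1}.
          branch 2.2.2 (add \lnot \lnot T):
            ○ open, literals {P=0, R=0, T=1}.
0 branches closed, 7 open.
Each open branch fixes some atoms; the unmentioned ones are free. Counting distinct full assignments: branch {P=1, R=0, S=1} (Q, T) contributes 4 new; branch {P=1, Q=0, R=0, T=0} (S) contributes 1 new; branch {P=1, R=0, T=0} (Q, S) contributes 1 new; branch {P=0, Q=1, R=0, S=0, T=1} (none free) contributes 1 new; branch {P=0, R=0, S=0, T=1} (Q) contributes 1 new; branch {P=0, Q=1, R=0, T=1} (S) contributes 1 new; branch {P=0, R=0, T=1} (Q, S) contributes 1 new. Total: 10.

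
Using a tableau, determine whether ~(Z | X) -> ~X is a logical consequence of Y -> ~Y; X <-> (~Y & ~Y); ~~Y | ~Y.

Initial set: {(Y -> ~Y); (X <-> (~Y & ~Y)); (~~Y | ~Y); ~(~(Z | X) -> ~X)}.
~(~(Z | X) -> ~X): α-rule — add ~(Z | X), ~~X.
~(Z | X): α-rule — add ~Z, ~X.
× closes — contains both X and ~X.
All 1 branch closes.
Every branch closed, so the premises entail the conclusion.

Yes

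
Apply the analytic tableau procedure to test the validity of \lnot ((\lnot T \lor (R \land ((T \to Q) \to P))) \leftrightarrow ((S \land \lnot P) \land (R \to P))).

Assume the negation and expand:
Initial set: {\lnot \lnot ((\lnot T \lor (R \land ((T \to Q) \to P))) \leftrightarrow ((S \land \lnot P) \land (R \to P)))}.
\lnot \lnot ((\lnot T \lor (R \land ((T \to Q) \to P))) \leftrightarrow ((S \land \lnot P) \land (R \to P))): β-rule — branch into (\lnot T \lor (R \land ((T \to Q) \to P))), ((S \land \lnot P) \land (R \to P))  //  \lnot (\lnot T \lor (R \land ((T \to Q) \to P))), \lnot ((S \land \lnot P) \land (R \to P)).
  branch 1 (add (\lnot T \lor (R \land ((T \to Q) \to P))), ((S \land \lnot P) \land (R \to P))):
    ((S \land \lnot P) \land (R \to P)): α-rule — add (S \land \lnot P), (R \to P).
    (S \land \lnot P): α-rule — add S, \lnot P.
    (\lnot T \lor (R \land ((T \to Q) \to P))): β-rule — branch into \lnot T  //  (R \land ((T \to Q) \to P)).
      branch 1.1 (add \lnot T):
        (R \to P): β-rule — branch into \lnot R  //  P.
          branch 1.1.1 (add \lnot R):
            ○ open, literals {P=0, R=0, S=1, T=0}.
          branch 1.1.2 (add P):
            × closes — contains both P and \lnot P.
      branch 1.2 (add (R \land ((T \to Q) \to P))):
        (R \land ((T \to Q) \to P)): α-rule — add R, ((T \to Q) \to P).
        (R \to P): β-rule — branch into \lnot R  //  P.
          branch 1.2.1 (add \lnot R):
            × closes — contains both R and \lnot R.
          branch 1.2.2 (add P):
            × closes — contains both P and \lnot P.
  branch 2 (add \lnot (\lnot T \lor (R \land ((T \to Q) \to P))), \lnot ((S \land \lnot P) \land (R \to P))):
    \lnot (\lnot T \lor (R \land ((T \to Q) \to P))): α-rule — add \lnot \lnot T, \lnot (R \land ((T \to Q) \to P)).
    \lnot ((S \land \lnot P) \land (R \to P)): β-rule — branch into \lnot (S \land \lnot P)  //  \lnot (R \to P).
      branch 2.1 (add \lnot (S \land \lnot P)):
        \lnot (R \land ((T \to Q) \to P)): β-rule — branch into \lnot R  //  \lnot ((T \to Q) \to P).
          branch 2.1.1 (add \lnot R):
            \lnot (S \land \lnot P): β-rule — branch into \lnot S  //  \lnot \lnot P.
              branch 2.1.1.1 (add \lnot S):
                ○ open, literals {R=0, S=0, T=1}.
              branch 2.1.1.2 (add \lnot \lnot P):
                ○ open, literals {P=1, R=0, T=1}.
          branch 2.1.2 (add \lnot ((T \to Q) \to P)):
            \lnot ((T \to Q) \to P): α-rule — add (T \to Q), \lnot P.
            \lnot (S \land \lnot P): β-rule — branch into \lnot S  //  \lnot \lnot P.
              branch 2.1.2.1 (add \lnot S):
                (T \to Q): β-rule — branch into \lnot T  //  Q.
                  branch 2.1.2.1.1 (add \lnot T):
                    × closes — contains both T and \lnot T.
                  branch 2.1.2.1.2 (add Q):
                    ○ open, literals {P=0, Q=1, S=0, T=1}.
              branch 2.1.2.2 (add \lnot \lnot P):
                × closes — contains both P and \lnot P.
      branch 2.2 (add \lnot (R \to P)):
        \lnot (R \to P): α-rule — add R, \lnot P.
        \lnot (R \land ((T \to Q) \to P)): β-rule — branch into \lnot R  //  \lnot ((T \to Q) \to P).
          branch 2.2.1 (add \lnot R):
            × closes — contains both R and \lnot R.
          branch 2.2.2 (add \lnot ((T \to Q) \to P)):
            \lnot ((T \to Q) \to P): α-rule — add (T \to Q), \lnot P.
            (T \to Q): β-rule — branch into \lnot T  //  Q.
              branch 2.2.2.1 (add \lnot T):
                × closes — contains both T and \lnot T.
              branch 2.2.2.2 (add Q):
                ○ open, literals {P=0, Q=1, R=1, T=1}.
7 branches closed, 5 open.
An open branch gives a countermodel: P=0, R=0, S=1, T=0 (unmentioned atoms arbitrary); under it the original formula is false.

Not valid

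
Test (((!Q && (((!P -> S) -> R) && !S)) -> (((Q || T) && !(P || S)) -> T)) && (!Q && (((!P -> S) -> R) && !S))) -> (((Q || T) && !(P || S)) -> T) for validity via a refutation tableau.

Assume the negation and expand:
Initial set: {!((((!Q && (((!P -> S) -> R) && !S)) -> (((Q || T) && !(P || S)) -> T)) && (!Q && (((!P -> S) -> R) && !S))) -> (((Q || T) && !(P || S)) -> T))}.
!((((!Q && (((!P -> S) -> R) && !S)) -> (((Q || T) && !(P || S)) -> T)) && (!Q && (((!P -> S) -> R) && !S))) -> (((Q || T) && !(P || S)) -> T)): α-rule — add (((!Q && (((!P -> S) -> R) && !S)) -> (((Q || T) && !(P || S)) -> T)) && (!Q && (((!P -> S) -> R) && !S))), !(((Q || T) && !(P || S)) -> T).
(((!Q && (((!P -> S) -> R) && !S)) -> (((Q || T) && !(P || S)) -> T)) && (!Q && (((!P -> S) -> R) && !S))): α-rule — add ((!Q && (((!P -> S) -> R) && !S)) -> (((Q || T) && !(P || S)) -> T)), (!Q && (((!P -> S) -> R) && !S)).
!(((Q || T) && !(P || S)) -> T): α-rule — add ((Q || T) && !(P || S)), !T.
(!Q && (((!P -> S) -> R) && !S)): α-rule — add !Q, (((!P -> S) -> R) && !S).
((Q || T) && !(P || S)): α-rule — add (Q || T), !(P || S).
(((!P -> S) -> R) && !S): α-rule — add ((!P -> S) -> R), !S.
!(P || S): α-rule — add !P, !S.
((!Q && (((!P -> S) -> R) && !S)) -> (((Q || T) && !(P || S)) -> T)): β-rule — branch into !(!Q && (((!P -> S) -> R) && !S))  //  (((Q || T) && !(P || S)) -> T).
  branch 1 (add !(!Q && (((!P -> S) -> R) && !S))):
    (Q || T): β-rule — branch into Q  //  T.
      branch 1.1 (add Q):
        × closes — contains both Q and !Q.
      branch 1.2 (add T):
        × closes — contains both T and !T.
  branch 2 (add (((Q || T) && !(P || S)) -> T)):
    (Q || T): β-rule — branch into Q  //  T.
      branch 2.1 (add Q):
        × closes — contains both Q and !Q.
      branch 2.2 (add T):
        × closes — contains both T and !T.
All 4 branches close.
Every branch closed, so the negation is unsatisfiable and the formula is valid.

Valid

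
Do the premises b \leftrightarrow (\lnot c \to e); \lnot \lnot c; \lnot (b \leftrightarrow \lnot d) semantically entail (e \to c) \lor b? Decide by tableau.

Yes

Initial set: {T (b \leftrightarrow (\lnot c \to e)); T \lnot \lnot c; T \lnot (b \leftrightarrow \lnot d); F ((e \to c) \lor b)}.
T \lnot \lnot c: drop double negation, giving T c.
F ((e \to c) \lor b): α-rule — add F (e \to c), F b.
F (e \to c): α-rule — add T e, F c.
× closes — contains both c and \lnot c.
All 1 branch closes.
Every branch closed, so the premises entail the conclusion.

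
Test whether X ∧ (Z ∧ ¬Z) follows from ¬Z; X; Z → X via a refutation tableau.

No

Initial set: {¬Z; X; (Z → X); ¬(X ∧ (Z ∧ ¬Z))}.
(Z → X): β-rule — branch into ¬Z  //  X.
  branch 1 (add ¬Z):
    ¬(X ∧ (Z ∧ ¬Z)): β-rule — branch into ¬X  //  ¬(Z ∧ ¬Z).
      branch 1.1 (add ¬X):
        × closes — contains both X and ¬X.
      branch 1.2 (add ¬(Z ∧ ¬Z)):
        ¬(Z ∧ ¬Z): β-rule — branch into ¬Z  //  ¬¬Z.
          branch 1.2.1 (add ¬Z):
            ○ open, literals {X=1, Z=0}.
          branch 1.2.2 (add ¬¬Z):
            × closes — contains both Z and ¬Z.
  branch 2 (add X):
    ¬(X ∧ (Z ∧ ¬Z)): β-rule — branch into ¬X  //  ¬(Z ∧ ¬Z).
      branch 2.1 (add ¬X):
        × closes — contains both X and ¬X.
      branch 2.2 (add ¬(Z ∧ ¬Z)):
        ¬(Z ∧ ¬Z): β-rule — branch into ¬Z  //  ¬¬Z.
          branch 2.2.1 (add ¬Z):
            ○ open, literals {X=1, Z=0}.
          branch 2.2.2 (add ¬¬Z):
            × closes — contains both Z and ¬Z.
4 branches closed, 2 open.
An open branch gives a countermodel: X=1, Z=0 (unmentioned atoms arbitrary); the premises hold there but the conclusion fails.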